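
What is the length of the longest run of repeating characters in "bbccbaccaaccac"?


Input: "bbccbaccaaccac"
Scanning for longest run:
  Position 1 ('b'): continues run of 'b', length=2
  Position 2 ('c'): new char, reset run to 1
  Position 3 ('c'): continues run of 'c', length=2
  Position 4 ('b'): new char, reset run to 1
  Position 5 ('a'): new char, reset run to 1
  Position 6 ('c'): new char, reset run to 1
  Position 7 ('c'): continues run of 'c', length=2
  Position 8 ('a'): new char, reset run to 1
  Position 9 ('a'): continues run of 'a', length=2
  Position 10 ('c'): new char, reset run to 1
  Position 11 ('c'): continues run of 'c', length=2
  Position 12 ('a'): new char, reset run to 1
  Position 13 ('c'): new char, reset run to 1
Longest run: 'b' with length 2

2


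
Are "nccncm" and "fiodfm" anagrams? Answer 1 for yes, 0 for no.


Strings: "nccncm", "fiodfm"
Sorted first:  cccmnn
Sorted second: dffimo
Differ at position 0: 'c' vs 'd' => not anagrams

0


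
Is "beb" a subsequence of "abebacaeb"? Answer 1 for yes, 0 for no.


Check if "beb" is a subsequence of "abebacaeb"
Greedy scan:
  Position 0 ('a'): no match needed
  Position 1 ('b'): matches sub[0] = 'b'
  Position 2 ('e'): matches sub[1] = 'e'
  Position 3 ('b'): matches sub[2] = 'b'
  Position 4 ('a'): no match needed
  Position 5 ('c'): no match needed
  Position 6 ('a'): no match needed
  Position 7 ('e'): no match needed
  Position 8 ('b'): no match needed
All 3 characters matched => is a subsequence

1


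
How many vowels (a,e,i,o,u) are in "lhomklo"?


Input: lhomklo
Checking each character:
  'l' at position 0: consonant
  'h' at position 1: consonant
  'o' at position 2: vowel (running total: 1)
  'm' at position 3: consonant
  'k' at position 4: consonant
  'l' at position 5: consonant
  'o' at position 6: vowel (running total: 2)
Total vowels: 2

2


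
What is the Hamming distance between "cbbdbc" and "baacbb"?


Comparing "cbbdbc" and "baacbb" position by position:
  Position 0: 'c' vs 'b' => differ
  Position 1: 'b' vs 'a' => differ
  Position 2: 'b' vs 'a' => differ
  Position 3: 'd' vs 'c' => differ
  Position 4: 'b' vs 'b' => same
  Position 5: 'c' vs 'b' => differ
Total differences (Hamming distance): 5

5


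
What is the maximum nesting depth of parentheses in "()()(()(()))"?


Input: "()()(()(()))"
Tracking depth:
  Position 0 '(': depth becomes 1
  Position 1 ')': depth becomes 0
  Position 2 '(': depth becomes 1
  Position 3 ')': depth becomes 0
  Position 4 '(': depth becomes 1
  Position 5 '(': depth becomes 2
  Position 6 ')': depth becomes 1
  Position 7 '(': depth becomes 2
  Position 8 '(': depth becomes 3
  Position 9 ')': depth becomes 2
  Position 10 ')': depth becomes 1
  Position 11 ')': depth becomes 0
Maximum depth reached: 3

3


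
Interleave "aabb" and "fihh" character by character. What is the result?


Interleaving "aabb" and "fihh":
  Position 0: 'a' from first, 'f' from second => "af"
  Position 1: 'a' from first, 'i' from second => "ai"
  Position 2: 'b' from first, 'h' from second => "bh"
  Position 3: 'b' from first, 'h' from second => "bh"
Result: afaibhbh

afaibhbh


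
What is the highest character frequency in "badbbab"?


Input: badbbab
Character counts:
  'a': 2
  'b': 4
  'd': 1
Maximum frequency: 4

4


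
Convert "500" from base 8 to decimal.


Input: "500" in base 8
Positional expansion:
  Digit '5' (value 5) x 8^2 = 320
  Digit '0' (value 0) x 8^1 = 0
  Digit '0' (value 0) x 8^0 = 0
Sum = 320

320


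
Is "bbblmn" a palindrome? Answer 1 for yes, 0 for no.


Input: bbblmn
Reversed: nmlbbb
  Compare pos 0 ('b') with pos 5 ('n'): MISMATCH
  Compare pos 1 ('b') with pos 4 ('m'): MISMATCH
  Compare pos 2 ('b') with pos 3 ('l'): MISMATCH
Result: not a palindrome

0


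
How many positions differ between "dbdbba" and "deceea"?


Comparing "dbdbba" and "deceea" position by position:
  Position 0: 'd' vs 'd' => same
  Position 1: 'b' vs 'e' => DIFFER
  Position 2: 'd' vs 'c' => DIFFER
  Position 3: 'b' vs 'e' => DIFFER
  Position 4: 'b' vs 'e' => DIFFER
  Position 5: 'a' vs 'a' => same
Positions that differ: 4

4


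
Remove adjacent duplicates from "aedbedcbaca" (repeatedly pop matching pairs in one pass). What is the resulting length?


Input: aedbedcbaca
Stack-based adjacent duplicate removal:
  Read 'a': push. Stack: a
  Read 'e': push. Stack: ae
  Read 'd': push. Stack: aed
  Read 'b': push. Stack: aedb
  Read 'e': push. Stack: aedbe
  Read 'd': push. Stack: aedbed
  Read 'c': push. Stack: aedbedc
  Read 'b': push. Stack: aedbedcb
  Read 'a': push. Stack: aedbedcba
  Read 'c': push. Stack: aedbedcbac
  Read 'a': push. Stack: aedbedcbaca
Final stack: "aedbedcbaca" (length 11)

11


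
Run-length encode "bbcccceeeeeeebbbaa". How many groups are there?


Input: bbcccceeeeeeebbbaa
Scanning for consecutive runs:
  Group 1: 'b' x 2 (positions 0-1)
  Group 2: 'c' x 4 (positions 2-5)
  Group 3: 'e' x 7 (positions 6-12)
  Group 4: 'b' x 3 (positions 13-15)
  Group 5: 'a' x 2 (positions 16-17)
Total groups: 5

5


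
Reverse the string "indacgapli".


Input: indacgapli
Reading characters right to left:
  Position 9: 'i'
  Position 8: 'l'
  Position 7: 'p'
  Position 6: 'a'
  Position 5: 'g'
  Position 4: 'c'
  Position 3: 'a'
  Position 2: 'd'
  Position 1: 'n'
  Position 0: 'i'
Reversed: ilpagcadni

ilpagcadni


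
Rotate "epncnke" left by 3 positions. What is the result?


Input: "epncnke", rotate left by 3
First 3 characters: "epn"
Remaining characters: "cnke"
Concatenate remaining + first: "cnke" + "epn" = "cnkeepn"

cnkeepn


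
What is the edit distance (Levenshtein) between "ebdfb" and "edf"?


Computing edit distance: "ebdfb" -> "edf"
DP table:
           e    d    f
      0    1    2    3
  e   1    0    1    2
  b   2    1    1    2
  d   3    2    1    2
  f   4    3    2    1
  b   5    4    3    2
Edit distance = dp[5][3] = 2

2


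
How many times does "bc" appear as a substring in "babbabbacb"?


Searching for "bc" in "babbabbacb"
Scanning each position:
  Position 0: "ba" => no
  Position 1: "ab" => no
  Position 2: "bb" => no
  Position 3: "ba" => no
  Position 4: "ab" => no
  Position 5: "bb" => no
  Position 6: "ba" => no
  Position 7: "ac" => no
  Position 8: "cb" => no
Total occurrences: 0

0


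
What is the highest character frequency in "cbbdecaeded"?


Input: cbbdecaeded
Character counts:
  'a': 1
  'b': 2
  'c': 2
  'd': 3
  'e': 3
Maximum frequency: 3

3


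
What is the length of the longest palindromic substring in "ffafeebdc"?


Input: "ffafeebdc"
Checking substrings for palindromes:
  [1:4] "faf" (len 3) => palindrome
  [0:2] "ff" (len 2) => palindrome
  [4:6] "ee" (len 2) => palindrome
Longest palindromic substring: "faf" with length 3

3


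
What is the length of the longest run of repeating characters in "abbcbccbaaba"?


Input: "abbcbccbaaba"
Scanning for longest run:
  Position 1 ('b'): new char, reset run to 1
  Position 2 ('b'): continues run of 'b', length=2
  Position 3 ('c'): new char, reset run to 1
  Position 4 ('b'): new char, reset run to 1
  Position 5 ('c'): new char, reset run to 1
  Position 6 ('c'): continues run of 'c', length=2
  Position 7 ('b'): new char, reset run to 1
  Position 8 ('a'): new char, reset run to 1
  Position 9 ('a'): continues run of 'a', length=2
  Position 10 ('b'): new char, reset run to 1
  Position 11 ('a'): new char, reset run to 1
Longest run: 'b' with length 2

2


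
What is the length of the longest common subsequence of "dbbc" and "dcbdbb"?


LCS of "dbbc" and "dcbdbb"
DP table:
           d    c    b    d    b    b
      0    0    0    0    0    0    0
  d   0    1    1    1    1    1    1
  b   0    1    1    2    2    2    2
  b   0    1    1    2    2    3    3
  c   0    1    2    2    2    3    3
LCS length = dp[4][6] = 3

3


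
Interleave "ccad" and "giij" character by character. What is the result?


Interleaving "ccad" and "giij":
  Position 0: 'c' from first, 'g' from second => "cg"
  Position 1: 'c' from first, 'i' from second => "ci"
  Position 2: 'a' from first, 'i' from second => "ai"
  Position 3: 'd' from first, 'j' from second => "dj"
Result: cgciaidj

cgciaidj


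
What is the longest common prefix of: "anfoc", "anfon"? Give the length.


Words: anfoc, anfon
  Position 0: all 'a' => match
  Position 1: all 'n' => match
  Position 2: all 'f' => match
  Position 3: all 'o' => match
  Position 4: ('c', 'n') => mismatch, stop
LCP = "anfo" (length 4)

4


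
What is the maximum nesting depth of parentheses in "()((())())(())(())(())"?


Input: "()((())())(())(())(())"
Tracking depth:
  Position 0 '(': depth becomes 1
  Position 1 ')': depth becomes 0
  Position 2 '(': depth becomes 1
  Position 3 '(': depth becomes 2
  Position 4 '(': depth becomes 3
  Position 5 ')': depth becomes 2
  Position 6 ')': depth becomes 1
  Position 7 '(': depth becomes 2
  Position 8 ')': depth becomes 1
  Position 9 ')': depth becomes 0
  Position 10 '(': depth becomes 1
  Position 11 '(': depth becomes 2
  Position 12 ')': depth becomes 1
  Position 13 ')': depth becomes 0
  Position 14 '(': depth becomes 1
  Position 15 '(': depth becomes 2
  Position 16 ')': depth becomes 1
  Position 17 ')': depth becomes 0
  Position 18 '(': depth becomes 1
  Position 19 '(': depth becomes 2
  Position 20 ')': depth becomes 1
  Position 21 ')': depth becomes 0
Maximum depth reached: 3

3


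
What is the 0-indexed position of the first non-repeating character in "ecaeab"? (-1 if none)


Input: ecaeab
Character frequencies:
  'a': 2
  'b': 1
  'c': 1
  'e': 2
Scanning left to right for freq == 1:
  Position 0 ('e'): freq=2, skip
  Position 1 ('c'): unique! => answer = 1

1


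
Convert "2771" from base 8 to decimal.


Input: "2771" in base 8
Positional expansion:
  Digit '2' (value 2) x 8^3 = 1024
  Digit '7' (value 7) x 8^2 = 448
  Digit '7' (value 7) x 8^1 = 56
  Digit '1' (value 1) x 8^0 = 1
Sum = 1529

1529


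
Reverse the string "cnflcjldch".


Input: cnflcjldch
Reading characters right to left:
  Position 9: 'h'
  Position 8: 'c'
  Position 7: 'd'
  Position 6: 'l'
  Position 5: 'j'
  Position 4: 'c'
  Position 3: 'l'
  Position 2: 'f'
  Position 1: 'n'
  Position 0: 'c'
Reversed: hcdljclfnc

hcdljclfnc


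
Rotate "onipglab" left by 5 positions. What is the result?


Input: "onipglab", rotate left by 5
First 5 characters: "onipg"
Remaining characters: "lab"
Concatenate remaining + first: "lab" + "onipg" = "labonipg"

labonipg


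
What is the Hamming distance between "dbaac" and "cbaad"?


Comparing "dbaac" and "cbaad" position by position:
  Position 0: 'd' vs 'c' => differ
  Position 1: 'b' vs 'b' => same
  Position 2: 'a' vs 'a' => same
  Position 3: 'a' vs 'a' => same
  Position 4: 'c' vs 'd' => differ
Total differences (Hamming distance): 2

2


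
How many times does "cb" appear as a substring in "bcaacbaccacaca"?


Searching for "cb" in "bcaacbaccacaca"
Scanning each position:
  Position 0: "bc" => no
  Position 1: "ca" => no
  Position 2: "aa" => no
  Position 3: "ac" => no
  Position 4: "cb" => MATCH
  Position 5: "ba" => no
  Position 6: "ac" => no
  Position 7: "cc" => no
  Position 8: "ca" => no
  Position 9: "ac" => no
  Position 10: "ca" => no
  Position 11: "ac" => no
  Position 12: "ca" => no
Total occurrences: 1

1


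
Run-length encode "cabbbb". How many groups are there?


Input: cabbbb
Scanning for consecutive runs:
  Group 1: 'c' x 1 (positions 0-0)
  Group 2: 'a' x 1 (positions 1-1)
  Group 3: 'b' x 4 (positions 2-5)
Total groups: 3

3


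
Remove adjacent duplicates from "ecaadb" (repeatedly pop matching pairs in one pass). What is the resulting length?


Input: ecaadb
Stack-based adjacent duplicate removal:
  Read 'e': push. Stack: e
  Read 'c': push. Stack: ec
  Read 'a': push. Stack: eca
  Read 'a': matches stack top 'a' => pop. Stack: ec
  Read 'd': push. Stack: ecd
  Read 'b': push. Stack: ecdb
Final stack: "ecdb" (length 4)

4


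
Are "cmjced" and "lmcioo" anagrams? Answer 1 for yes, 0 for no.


Strings: "cmjced", "lmcioo"
Sorted first:  ccdejm
Sorted second: cilmoo
Differ at position 1: 'c' vs 'i' => not anagrams

0


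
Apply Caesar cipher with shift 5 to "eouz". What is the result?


Caesar cipher: shift "eouz" by 5
  'e' (pos 4) + 5 = pos 9 = 'j'
  'o' (pos 14) + 5 = pos 19 = 't'
  'u' (pos 20) + 5 = pos 25 = 'z'
  'z' (pos 25) + 5 = pos 4 = 'e'
Result: jtze

jtze


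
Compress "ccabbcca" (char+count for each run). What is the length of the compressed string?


Input: ccabbcca
Runs:
  'c' x 2 => "c2"
  'a' x 1 => "a1"
  'b' x 2 => "b2"
  'c' x 2 => "c2"
  'a' x 1 => "a1"
Compressed: "c2a1b2c2a1"
Compressed length: 10

10


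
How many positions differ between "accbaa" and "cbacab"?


Comparing "accbaa" and "cbacab" position by position:
  Position 0: 'a' vs 'c' => DIFFER
  Position 1: 'c' vs 'b' => DIFFER
  Position 2: 'c' vs 'a' => DIFFER
  Position 3: 'b' vs 'c' => DIFFER
  Position 4: 'a' vs 'a' => same
  Position 5: 'a' vs 'b' => DIFFER
Positions that differ: 5

5


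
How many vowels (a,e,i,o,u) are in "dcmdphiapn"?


Input: dcmdphiapn
Checking each character:
  'd' at position 0: consonant
  'c' at position 1: consonant
  'm' at position 2: consonant
  'd' at position 3: consonant
  'p' at position 4: consonant
  'h' at position 5: consonant
  'i' at position 6: vowel (running total: 1)
  'a' at position 7: vowel (running total: 2)
  'p' at position 8: consonant
  'n' at position 9: consonant
Total vowels: 2

2


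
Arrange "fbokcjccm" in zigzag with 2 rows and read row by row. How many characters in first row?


Zigzag "fbokcjccm" into 2 rows:
Placing characters:
  'f' => row 0
  'b' => row 1
  'o' => row 0
  'k' => row 1
  'c' => row 0
  'j' => row 1
  'c' => row 0
  'c' => row 1
  'm' => row 0
Rows:
  Row 0: "foccm"
  Row 1: "bkjc"
First row length: 5

5


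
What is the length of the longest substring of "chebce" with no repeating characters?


Input: "chebce"
Sliding window (track last position of each char):
  Position 0 ('c'): window [0,0] length 1 -- new best
  Position 1 ('h'): window [0,1] length 2 -- new best
  Position 2 ('e'): window [0,2] length 3 -- new best
  Position 3 ('b'): window [0,3] length 4 -- new best
  Position 4 ('c'): repeat (last at 0), move window start to 1
  Position 4 ('c'): window [1,4] length 4
  Position 5 ('e'): repeat (last at 2), move window start to 3
  Position 5 ('e'): window [3,5] length 3
Longest substring with no repeats: "cheb" with length 4

4


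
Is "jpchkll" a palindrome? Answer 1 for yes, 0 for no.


Input: jpchkll
Reversed: llkhcpj
  Compare pos 0 ('j') with pos 6 ('l'): MISMATCH
  Compare pos 1 ('p') with pos 5 ('l'): MISMATCH
  Compare pos 2 ('c') with pos 4 ('k'): MISMATCH
Result: not a palindrome

0


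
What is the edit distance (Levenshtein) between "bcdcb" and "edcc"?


Computing edit distance: "bcdcb" -> "edcc"
DP table:
           e    d    c    c
      0    1    2    3    4
  b   1    1    2    3    4
  c   2    2    2    2    3
  d   3    3    2    3    3
  c   4    4    3    2    3
  b   5    5    4    3    3
Edit distance = dp[5][4] = 3

3


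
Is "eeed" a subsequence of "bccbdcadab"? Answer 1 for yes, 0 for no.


Check if "eeed" is a subsequence of "bccbdcadab"
Greedy scan:
  Position 0 ('b'): no match needed
  Position 1 ('c'): no match needed
  Position 2 ('c'): no match needed
  Position 3 ('b'): no match needed
  Position 4 ('d'): no match needed
  Position 5 ('c'): no match needed
  Position 6 ('a'): no match needed
  Position 7 ('d'): no match needed
  Position 8 ('a'): no match needed
  Position 9 ('b'): no match needed
Only matched 0/4 characters => not a subsequence

0


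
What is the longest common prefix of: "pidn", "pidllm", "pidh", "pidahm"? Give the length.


Words: pidn, pidllm, pidh, pidahm
  Position 0: all 'p' => match
  Position 1: all 'i' => match
  Position 2: all 'd' => match
  Position 3: ('n', 'l', 'h', 'a') => mismatch, stop
LCP = "pid" (length 3)

3


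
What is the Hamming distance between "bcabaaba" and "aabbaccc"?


Comparing "bcabaaba" and "aabbaccc" position by position:
  Position 0: 'b' vs 'a' => differ
  Position 1: 'c' vs 'a' => differ
  Position 2: 'a' vs 'b' => differ
  Position 3: 'b' vs 'b' => same
  Position 4: 'a' vs 'a' => same
  Position 5: 'a' vs 'c' => differ
  Position 6: 'b' vs 'c' => differ
  Position 7: 'a' vs 'c' => differ
Total differences (Hamming distance): 6

6


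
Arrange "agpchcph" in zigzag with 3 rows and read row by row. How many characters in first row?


Zigzag "agpchcph" into 3 rows:
Placing characters:
  'a' => row 0
  'g' => row 1
  'p' => row 2
  'c' => row 1
  'h' => row 0
  'c' => row 1
  'p' => row 2
  'h' => row 1
Rows:
  Row 0: "ah"
  Row 1: "gcch"
  Row 2: "pp"
First row length: 2

2


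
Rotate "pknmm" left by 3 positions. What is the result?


Input: "pknmm", rotate left by 3
First 3 characters: "pkn"
Remaining characters: "mm"
Concatenate remaining + first: "mm" + "pkn" = "mmpkn"

mmpkn


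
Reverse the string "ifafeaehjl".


Input: ifafeaehjl
Reading characters right to left:
  Position 9: 'l'
  Position 8: 'j'
  Position 7: 'h'
  Position 6: 'e'
  Position 5: 'a'
  Position 4: 'e'
  Position 3: 'f'
  Position 2: 'a'
  Position 1: 'f'
  Position 0: 'i'
Reversed: ljheaefafi

ljheaefafi


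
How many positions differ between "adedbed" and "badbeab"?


Comparing "adedbed" and "badbeab" position by position:
  Position 0: 'a' vs 'b' => DIFFER
  Position 1: 'd' vs 'a' => DIFFER
  Position 2: 'e' vs 'd' => DIFFER
  Position 3: 'd' vs 'b' => DIFFER
  Position 4: 'b' vs 'e' => DIFFER
  Position 5: 'e' vs 'a' => DIFFER
  Position 6: 'd' vs 'b' => DIFFER
Positions that differ: 7

7


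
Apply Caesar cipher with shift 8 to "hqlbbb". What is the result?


Caesar cipher: shift "hqlbbb" by 8
  'h' (pos 7) + 8 = pos 15 = 'p'
  'q' (pos 16) + 8 = pos 24 = 'y'
  'l' (pos 11) + 8 = pos 19 = 't'
  'b' (pos 1) + 8 = pos 9 = 'j'
  'b' (pos 1) + 8 = pos 9 = 'j'
  'b' (pos 1) + 8 = pos 9 = 'j'
Result: pytjjj

pytjjj


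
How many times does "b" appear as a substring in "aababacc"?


Searching for "b" in "aababacc"
Scanning each position:
  Position 0: "a" => no
  Position 1: "a" => no
  Position 2: "b" => MATCH
  Position 3: "a" => no
  Position 4: "b" => MATCH
  Position 5: "a" => no
  Position 6: "c" => no
  Position 7: "c" => no
Total occurrences: 2

2


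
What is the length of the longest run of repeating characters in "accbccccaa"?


Input: "accbccccaa"
Scanning for longest run:
  Position 1 ('c'): new char, reset run to 1
  Position 2 ('c'): continues run of 'c', length=2
  Position 3 ('b'): new char, reset run to 1
  Position 4 ('c'): new char, reset run to 1
  Position 5 ('c'): continues run of 'c', length=2
  Position 6 ('c'): continues run of 'c', length=3
  Position 7 ('c'): continues run of 'c', length=4
  Position 8 ('a'): new char, reset run to 1
  Position 9 ('a'): continues run of 'a', length=2
Longest run: 'c' with length 4

4


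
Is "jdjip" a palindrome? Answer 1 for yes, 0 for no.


Input: jdjip
Reversed: pijdj
  Compare pos 0 ('j') with pos 4 ('p'): MISMATCH
  Compare pos 1 ('d') with pos 3 ('i'): MISMATCH
Result: not a palindrome

0


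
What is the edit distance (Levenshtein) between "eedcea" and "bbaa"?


Computing edit distance: "eedcea" -> "bbaa"
DP table:
           b    b    a    a
      0    1    2    3    4
  e   1    1    2    3    4
  e   2    2    2    3    4
  d   3    3    3    3    4
  c   4    4    4    4    4
  e   5    5    5    5    5
  a   6    6    6    5    5
Edit distance = dp[6][4] = 5

5


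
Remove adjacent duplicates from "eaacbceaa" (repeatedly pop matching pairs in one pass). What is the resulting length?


Input: eaacbceaa
Stack-based adjacent duplicate removal:
  Read 'e': push. Stack: e
  Read 'a': push. Stack: ea
  Read 'a': matches stack top 'a' => pop. Stack: e
  Read 'c': push. Stack: ec
  Read 'b': push. Stack: ecb
  Read 'c': push. Stack: ecbc
  Read 'e': push. Stack: ecbce
  Read 'a': push. Stack: ecbcea
  Read 'a': matches stack top 'a' => pop. Stack: ecbce
Final stack: "ecbce" (length 5)

5


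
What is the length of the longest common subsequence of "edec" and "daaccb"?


LCS of "edec" and "daaccb"
DP table:
           d    a    a    c    c    b
      0    0    0    0    0    0    0
  e   0    0    0    0    0    0    0
  d   0    1    1    1    1    1    1
  e   0    1    1    1    1    1    1
  c   0    1    1    1    2    2    2
LCS length = dp[4][6] = 2

2


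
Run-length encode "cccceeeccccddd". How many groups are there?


Input: cccceeeccccddd
Scanning for consecutive runs:
  Group 1: 'c' x 4 (positions 0-3)
  Group 2: 'e' x 3 (positions 4-6)
  Group 3: 'c' x 4 (positions 7-10)
  Group 4: 'd' x 3 (positions 11-13)
Total groups: 4

4


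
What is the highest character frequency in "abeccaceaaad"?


Input: abeccaceaaad
Character counts:
  'a': 5
  'b': 1
  'c': 3
  'd': 1
  'e': 2
Maximum frequency: 5

5


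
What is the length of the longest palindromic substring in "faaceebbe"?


Input: "faaceebbe"
Checking substrings for palindromes:
  [5:9] "ebbe" (len 4) => palindrome
  [1:3] "aa" (len 2) => palindrome
  [4:6] "ee" (len 2) => palindrome
  [6:8] "bb" (len 2) => palindrome
Longest palindromic substring: "ebbe" with length 4

4


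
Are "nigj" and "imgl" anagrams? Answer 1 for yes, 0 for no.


Strings: "nigj", "imgl"
Sorted first:  gijn
Sorted second: gilm
Differ at position 2: 'j' vs 'l' => not anagrams

0


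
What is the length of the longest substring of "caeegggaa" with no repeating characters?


Input: "caeegggaa"
Sliding window (track last position of each char):
  Position 0 ('c'): window [0,0] length 1 -- new best
  Position 1 ('a'): window [0,1] length 2 -- new best
  Position 2 ('e'): window [0,2] length 3 -- new best
  Position 3 ('e'): repeat (last at 2), move window start to 3
  Position 3 ('e'): window [3,3] length 1
  Position 4 ('g'): window [3,4] length 2
  Position 5 ('g'): repeat (last at 4), move window start to 5
  Position 5 ('g'): window [5,5] length 1
  Position 6 ('g'): repeat (last at 5), move window start to 6
  Position 6 ('g'): window [6,6] length 1
  Position 7 ('a'): window [6,7] length 2
  Position 8 ('a'): repeat (last at 7), move window start to 8
  Position 8 ('a'): window [8,8] length 1
Longest substring with no repeats: "cae" with length 3

3


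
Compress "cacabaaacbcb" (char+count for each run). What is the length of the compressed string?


Input: cacabaaacbcb
Runs:
  'c' x 1 => "c1"
  'a' x 1 => "a1"
  'c' x 1 => "c1"
  'a' x 1 => "a1"
  'b' x 1 => "b1"
  'a' x 3 => "a3"
  'c' x 1 => "c1"
  'b' x 1 => "b1"
  'c' x 1 => "c1"
  'b' x 1 => "b1"
Compressed: "c1a1c1a1b1a3c1b1c1b1"
Compressed length: 20

20


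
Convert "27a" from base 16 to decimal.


Input: "27a" in base 16
Positional expansion:
  Digit '2' (value 2) x 16^2 = 512
  Digit '7' (value 7) x 16^1 = 112
  Digit 'a' (value 10) x 16^0 = 10
Sum = 634

634


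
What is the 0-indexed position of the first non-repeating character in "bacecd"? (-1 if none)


Input: bacecd
Character frequencies:
  'a': 1
  'b': 1
  'c': 2
  'd': 1
  'e': 1
Scanning left to right for freq == 1:
  Position 0 ('b'): unique! => answer = 0

0


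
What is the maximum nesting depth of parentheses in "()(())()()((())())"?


Input: "()(())()()((())())"
Tracking depth:
  Position 0 '(': depth becomes 1
  Position 1 ')': depth becomes 0
  Position 2 '(': depth becomes 1
  Position 3 '(': depth becomes 2
  Position 4 ')': depth becomes 1
  Position 5 ')': depth becomes 0
  Position 6 '(': depth becomes 1
  Position 7 ')': depth becomes 0
  Position 8 '(': depth becomes 1
  Position 9 ')': depth becomes 0
  Position 10 '(': depth becomes 1
  Position 11 '(': depth becomes 2
  Position 12 '(': depth becomes 3
  Position 13 ')': depth becomes 2
  Position 14 ')': depth becomes 1
  Position 15 '(': depth becomes 2
  Position 16 ')': depth becomes 1
  Position 17 ')': depth becomes 0
Maximum depth reached: 3

3


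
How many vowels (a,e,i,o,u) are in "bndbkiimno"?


Input: bndbkiimno
Checking each character:
  'b' at position 0: consonant
  'n' at position 1: consonant
  'd' at position 2: consonant
  'b' at position 3: consonant
  'k' at position 4: consonant
  'i' at position 5: vowel (running total: 1)
  'i' at position 6: vowel (running total: 2)
  'm' at position 7: consonant
  'n' at position 8: consonant
  'o' at position 9: vowel (running total: 3)
Total vowels: 3

3


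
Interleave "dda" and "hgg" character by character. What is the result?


Interleaving "dda" and "hgg":
  Position 0: 'd' from first, 'h' from second => "dh"
  Position 1: 'd' from first, 'g' from second => "dg"
  Position 2: 'a' from first, 'g' from second => "ag"
Result: dhdgag

dhdgag


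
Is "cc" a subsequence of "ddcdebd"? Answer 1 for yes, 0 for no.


Check if "cc" is a subsequence of "ddcdebd"
Greedy scan:
  Position 0 ('d'): no match needed
  Position 1 ('d'): no match needed
  Position 2 ('c'): matches sub[0] = 'c'
  Position 3 ('d'): no match needed
  Position 4 ('e'): no match needed
  Position 5 ('b'): no match needed
  Position 6 ('d'): no match needed
Only matched 1/2 characters => not a subsequence

0


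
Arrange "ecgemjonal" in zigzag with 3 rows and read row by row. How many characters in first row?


Zigzag "ecgemjonal" into 3 rows:
Placing characters:
  'e' => row 0
  'c' => row 1
  'g' => row 2
  'e' => row 1
  'm' => row 0
  'j' => row 1
  'o' => row 2
  'n' => row 1
  'a' => row 0
  'l' => row 1
Rows:
  Row 0: "ema"
  Row 1: "cejnl"
  Row 2: "go"
First row length: 3

3


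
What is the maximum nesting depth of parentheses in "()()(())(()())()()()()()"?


Input: "()()(())(()())()()()()()"
Tracking depth:
  Position 0 '(': depth becomes 1
  Position 1 ')': depth becomes 0
  Position 2 '(': depth becomes 1
  Position 3 ')': depth becomes 0
  Position 4 '(': depth becomes 1
  Position 5 '(': depth becomes 2
  Position 6 ')': depth becomes 1
  Position 7 ')': depth becomes 0
  Position 8 '(': depth becomes 1
  Position 9 '(': depth becomes 2
  Position 10 ')': depth becomes 1
  Position 11 '(': depth becomes 2
  Position 12 ')': depth becomes 1
  Position 13 ')': depth becomes 0
  Position 14 '(': depth becomes 1
  Position 15 ')': depth becomes 0
  Position 16 '(': depth becomes 1
  Position 17 ')': depth becomes 0
  Position 18 '(': depth becomes 1
  Position 19 ')': depth becomes 0
  Position 20 '(': depth becomes 1
  Position 21 ')': depth becomes 0
  Position 22 '(': depth becomes 1
  Position 23 ')': depth becomes 0
Maximum depth reached: 2

2


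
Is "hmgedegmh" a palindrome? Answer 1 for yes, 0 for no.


Input: hmgedegmh
Reversed: hmgedegmh
  Compare pos 0 ('h') with pos 8 ('h'): match
  Compare pos 1 ('m') with pos 7 ('m'): match
  Compare pos 2 ('g') with pos 6 ('g'): match
  Compare pos 3 ('e') with pos 5 ('e'): match
Result: palindrome

1


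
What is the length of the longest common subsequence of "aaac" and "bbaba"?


LCS of "aaac" and "bbaba"
DP table:
           b    b    a    b    a
      0    0    0    0    0    0
  a   0    0    0    1    1    1
  a   0    0    0    1    1    2
  a   0    0    0    1    1    2
  c   0    0    0    1    1    2
LCS length = dp[4][5] = 2

2


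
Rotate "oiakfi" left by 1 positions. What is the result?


Input: "oiakfi", rotate left by 1
First 1 characters: "o"
Remaining characters: "iakfi"
Concatenate remaining + first: "iakfi" + "o" = "iakfio"

iakfio


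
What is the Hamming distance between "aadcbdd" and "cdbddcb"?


Comparing "aadcbdd" and "cdbddcb" position by position:
  Position 0: 'a' vs 'c' => differ
  Position 1: 'a' vs 'd' => differ
  Position 2: 'd' vs 'b' => differ
  Position 3: 'c' vs 'd' => differ
  Position 4: 'b' vs 'd' => differ
  Position 5: 'd' vs 'c' => differ
  Position 6: 'd' vs 'b' => differ
Total differences (Hamming distance): 7

7


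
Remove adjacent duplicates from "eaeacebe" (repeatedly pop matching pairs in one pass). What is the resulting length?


Input: eaeacebe
Stack-based adjacent duplicate removal:
  Read 'e': push. Stack: e
  Read 'a': push. Stack: ea
  Read 'e': push. Stack: eae
  Read 'a': push. Stack: eaea
  Read 'c': push. Stack: eaeac
  Read 'e': push. Stack: eaeace
  Read 'b': push. Stack: eaeaceb
  Read 'e': push. Stack: eaeacebe
Final stack: "eaeacebe" (length 8)

8


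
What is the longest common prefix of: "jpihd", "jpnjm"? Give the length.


Words: jpihd, jpnjm
  Position 0: all 'j' => match
  Position 1: all 'p' => match
  Position 2: ('i', 'n') => mismatch, stop
LCP = "jp" (length 2)

2


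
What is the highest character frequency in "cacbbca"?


Input: cacbbca
Character counts:
  'a': 2
  'b': 2
  'c': 3
Maximum frequency: 3

3


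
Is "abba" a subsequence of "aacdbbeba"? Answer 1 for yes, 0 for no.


Check if "abba" is a subsequence of "aacdbbeba"
Greedy scan:
  Position 0 ('a'): matches sub[0] = 'a'
  Position 1 ('a'): no match needed
  Position 2 ('c'): no match needed
  Position 3 ('d'): no match needed
  Position 4 ('b'): matches sub[1] = 'b'
  Position 5 ('b'): matches sub[2] = 'b'
  Position 6 ('e'): no match needed
  Position 7 ('b'): no match needed
  Position 8 ('a'): matches sub[3] = 'a'
All 4 characters matched => is a subsequence

1


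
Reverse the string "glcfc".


Input: glcfc
Reading characters right to left:
  Position 4: 'c'
  Position 3: 'f'
  Position 2: 'c'
  Position 1: 'l'
  Position 0: 'g'
Reversed: cfclg

cfclg


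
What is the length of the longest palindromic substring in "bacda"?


Input: "bacda"
Checking substrings for palindromes:
  No multi-char palindromic substrings found
Longest palindromic substring: "b" with length 1

1


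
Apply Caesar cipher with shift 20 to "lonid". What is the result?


Caesar cipher: shift "lonid" by 20
  'l' (pos 11) + 20 = pos 5 = 'f'
  'o' (pos 14) + 20 = pos 8 = 'i'
  'n' (pos 13) + 20 = pos 7 = 'h'
  'i' (pos 8) + 20 = pos 2 = 'c'
  'd' (pos 3) + 20 = pos 23 = 'x'
Result: fihcx

fihcx


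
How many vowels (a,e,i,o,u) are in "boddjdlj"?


Input: boddjdlj
Checking each character:
  'b' at position 0: consonant
  'o' at position 1: vowel (running total: 1)
  'd' at position 2: consonant
  'd' at position 3: consonant
  'j' at position 4: consonant
  'd' at position 5: consonant
  'l' at position 6: consonant
  'j' at position 7: consonant
Total vowels: 1

1


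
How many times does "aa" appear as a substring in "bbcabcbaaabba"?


Searching for "aa" in "bbcabcbaaabba"
Scanning each position:
  Position 0: "bb" => no
  Position 1: "bc" => no
  Position 2: "ca" => no
  Position 3: "ab" => no
  Position 4: "bc" => no
  Position 5: "cb" => no
  Position 6: "ba" => no
  Position 7: "aa" => MATCH
  Position 8: "aa" => MATCH
  Position 9: "ab" => no
  Position 10: "bb" => no
  Position 11: "ba" => no
Total occurrences: 2

2


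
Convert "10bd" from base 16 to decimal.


Input: "10bd" in base 16
Positional expansion:
  Digit '1' (value 1) x 16^3 = 4096
  Digit '0' (value 0) x 16^2 = 0
  Digit 'b' (value 11) x 16^1 = 176
  Digit 'd' (value 13) x 16^0 = 13
Sum = 4285

4285


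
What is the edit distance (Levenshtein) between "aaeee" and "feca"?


Computing edit distance: "aaeee" -> "feca"
DP table:
           f    e    c    a
      0    1    2    3    4
  a   1    1    2    3    3
  a   2    2    2    3    3
  e   3    3    2    3    4
  e   4    4    3    3    4
  e   5    5    4    4    4
Edit distance = dp[5][4] = 4

4


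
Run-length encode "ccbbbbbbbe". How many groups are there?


Input: ccbbbbbbbe
Scanning for consecutive runs:
  Group 1: 'c' x 2 (positions 0-1)
  Group 2: 'b' x 7 (positions 2-8)
  Group 3: 'e' x 1 (positions 9-9)
Total groups: 3

3


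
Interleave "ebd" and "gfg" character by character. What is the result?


Interleaving "ebd" and "gfg":
  Position 0: 'e' from first, 'g' from second => "eg"
  Position 1: 'b' from first, 'f' from second => "bf"
  Position 2: 'd' from first, 'g' from second => "dg"
Result: egbfdg

egbfdg


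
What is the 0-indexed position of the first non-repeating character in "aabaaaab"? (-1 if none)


Input: aabaaaab
Character frequencies:
  'a': 6
  'b': 2
Scanning left to right for freq == 1:
  Position 0 ('a'): freq=6, skip
  Position 1 ('a'): freq=6, skip
  Position 2 ('b'): freq=2, skip
  Position 3 ('a'): freq=6, skip
  Position 4 ('a'): freq=6, skip
  Position 5 ('a'): freq=6, skip
  Position 6 ('a'): freq=6, skip
  Position 7 ('b'): freq=2, skip
  No unique character found => answer = -1

-1


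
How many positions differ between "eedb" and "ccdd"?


Comparing "eedb" and "ccdd" position by position:
  Position 0: 'e' vs 'c' => DIFFER
  Position 1: 'e' vs 'c' => DIFFER
  Position 2: 'd' vs 'd' => same
  Position 3: 'b' vs 'd' => DIFFER
Positions that differ: 3

3


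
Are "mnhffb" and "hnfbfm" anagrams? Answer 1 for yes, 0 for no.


Strings: "mnhffb", "hnfbfm"
Sorted first:  bffhmn
Sorted second: bffhmn
Sorted forms match => anagrams

1


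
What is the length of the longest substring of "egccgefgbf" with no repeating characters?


Input: "egccgefgbf"
Sliding window (track last position of each char):
  Position 0 ('e'): window [0,0] length 1 -- new best
  Position 1 ('g'): window [0,1] length 2 -- new best
  Position 2 ('c'): window [0,2] length 3 -- new best
  Position 3 ('c'): repeat (last at 2), move window start to 3
  Position 3 ('c'): window [3,3] length 1
  Position 4 ('g'): window [3,4] length 2
  Position 5 ('e'): window [3,5] length 3
  Position 6 ('f'): window [3,6] length 4 -- new best
  Position 7 ('g'): repeat (last at 4), move window start to 5
  Position 7 ('g'): window [5,7] length 3
  Position 8 ('b'): window [5,8] length 4
  Position 9 ('f'): repeat (last at 6), move window start to 7
  Position 9 ('f'): window [7,9] length 3
Longest substring with no repeats: "cgef" with length 4

4


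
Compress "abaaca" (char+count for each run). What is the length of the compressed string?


Input: abaaca
Runs:
  'a' x 1 => "a1"
  'b' x 1 => "b1"
  'a' x 2 => "a2"
  'c' x 1 => "c1"
  'a' x 1 => "a1"
Compressed: "a1b1a2c1a1"
Compressed length: 10

10


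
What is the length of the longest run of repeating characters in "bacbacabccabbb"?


Input: "bacbacabccabbb"
Scanning for longest run:
  Position 1 ('a'): new char, reset run to 1
  Position 2 ('c'): new char, reset run to 1
  Position 3 ('b'): new char, reset run to 1
  Position 4 ('a'): new char, reset run to 1
  Position 5 ('c'): new char, reset run to 1
  Position 6 ('a'): new char, reset run to 1
  Position 7 ('b'): new char, reset run to 1
  Position 8 ('c'): new char, reset run to 1
  Position 9 ('c'): continues run of 'c', length=2
  Position 10 ('a'): new char, reset run to 1
  Position 11 ('b'): new char, reset run to 1
  Position 12 ('b'): continues run of 'b', length=2
  Position 13 ('b'): continues run of 'b', length=3
Longest run: 'b' with length 3

3


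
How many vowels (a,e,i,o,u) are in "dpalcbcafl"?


Input: dpalcbcafl
Checking each character:
  'd' at position 0: consonant
  'p' at position 1: consonant
  'a' at position 2: vowel (running total: 1)
  'l' at position 3: consonant
  'c' at position 4: consonant
  'b' at position 5: consonant
  'c' at position 6: consonant
  'a' at position 7: vowel (running total: 2)
  'f' at position 8: consonant
  'l' at position 9: consonant
Total vowels: 2

2


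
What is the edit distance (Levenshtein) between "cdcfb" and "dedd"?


Computing edit distance: "cdcfb" -> "dedd"
DP table:
           d    e    d    d
      0    1    2    3    4
  c   1    1    2    3    4
  d   2    1    2    2    3
  c   3    2    2    3    3
  f   4    3    3    3    4
  b   5    4    4    4    4
Edit distance = dp[5][4] = 4

4


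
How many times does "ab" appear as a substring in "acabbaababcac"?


Searching for "ab" in "acabbaababcac"
Scanning each position:
  Position 0: "ac" => no
  Position 1: "ca" => no
  Position 2: "ab" => MATCH
  Position 3: "bb" => no
  Position 4: "ba" => no
  Position 5: "aa" => no
  Position 6: "ab" => MATCH
  Position 7: "ba" => no
  Position 8: "ab" => MATCH
  Position 9: "bc" => no
  Position 10: "ca" => no
  Position 11: "ac" => no
Total occurrences: 3

3


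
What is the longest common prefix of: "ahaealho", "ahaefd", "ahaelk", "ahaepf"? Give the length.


Words: ahaealho, ahaefd, ahaelk, ahaepf
  Position 0: all 'a' => match
  Position 1: all 'h' => match
  Position 2: all 'a' => match
  Position 3: all 'e' => match
  Position 4: ('a', 'f', 'l', 'p') => mismatch, stop
LCP = "ahae" (length 4)

4


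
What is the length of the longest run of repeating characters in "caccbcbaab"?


Input: "caccbcbaab"
Scanning for longest run:
  Position 1 ('a'): new char, reset run to 1
  Position 2 ('c'): new char, reset run to 1
  Position 3 ('c'): continues run of 'c', length=2
  Position 4 ('b'): new char, reset run to 1
  Position 5 ('c'): new char, reset run to 1
  Position 6 ('b'): new char, reset run to 1
  Position 7 ('a'): new char, reset run to 1
  Position 8 ('a'): continues run of 'a', length=2
  Position 9 ('b'): new char, reset run to 1
Longest run: 'c' with length 2

2


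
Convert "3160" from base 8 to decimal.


Input: "3160" in base 8
Positional expansion:
  Digit '3' (value 3) x 8^3 = 1536
  Digit '1' (value 1) x 8^2 = 64
  Digit '6' (value 6) x 8^1 = 48
  Digit '0' (value 0) x 8^0 = 0
Sum = 1648

1648


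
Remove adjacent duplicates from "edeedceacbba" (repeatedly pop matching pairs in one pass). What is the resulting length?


Input: edeedceacbba
Stack-based adjacent duplicate removal:
  Read 'e': push. Stack: e
  Read 'd': push. Stack: ed
  Read 'e': push. Stack: ede
  Read 'e': matches stack top 'e' => pop. Stack: ed
  Read 'd': matches stack top 'd' => pop. Stack: e
  Read 'c': push. Stack: ec
  Read 'e': push. Stack: ece
  Read 'a': push. Stack: ecea
  Read 'c': push. Stack: eceac
  Read 'b': push. Stack: eceacb
  Read 'b': matches stack top 'b' => pop. Stack: eceac
  Read 'a': push. Stack: eceaca
Final stack: "eceaca" (length 6)

6


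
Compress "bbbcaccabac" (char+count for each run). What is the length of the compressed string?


Input: bbbcaccabac
Runs:
  'b' x 3 => "b3"
  'c' x 1 => "c1"
  'a' x 1 => "a1"
  'c' x 2 => "c2"
  'a' x 1 => "a1"
  'b' x 1 => "b1"
  'a' x 1 => "a1"
  'c' x 1 => "c1"
Compressed: "b3c1a1c2a1b1a1c1"
Compressed length: 16

16


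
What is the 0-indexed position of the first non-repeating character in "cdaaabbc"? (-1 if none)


Input: cdaaabbc
Character frequencies:
  'a': 3
  'b': 2
  'c': 2
  'd': 1
Scanning left to right for freq == 1:
  Position 0 ('c'): freq=2, skip
  Position 1 ('d'): unique! => answer = 1

1


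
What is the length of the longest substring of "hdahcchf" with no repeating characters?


Input: "hdahcchf"
Sliding window (track last position of each char):
  Position 0 ('h'): window [0,0] length 1 -- new best
  Position 1 ('d'): window [0,1] length 2 -- new best
  Position 2 ('a'): window [0,2] length 3 -- new best
  Position 3 ('h'): repeat (last at 0), move window start to 1
  Position 3 ('h'): window [1,3] length 3
  Position 4 ('c'): window [1,4] length 4 -- new best
  Position 5 ('c'): repeat (last at 4), move window start to 5
  Position 5 ('c'): window [5,5] length 1
  Position 6 ('h'): window [5,6] length 2
  Position 7 ('f'): window [5,7] length 3
Longest substring with no repeats: "dahc" with length 4

4


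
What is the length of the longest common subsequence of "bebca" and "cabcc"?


LCS of "bebca" and "cabcc"
DP table:
           c    a    b    c    c
      0    0    0    0    0    0
  b   0    0    0    1    1    1
  e   0    0    0    1    1    1
  b   0    0    0    1    1    1
  c   0    1    1    1    2    2
  a   0    1    2    2    2    2
LCS length = dp[5][5] = 2

2


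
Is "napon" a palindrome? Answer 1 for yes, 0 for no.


Input: napon
Reversed: nopan
  Compare pos 0 ('n') with pos 4 ('n'): match
  Compare pos 1 ('a') with pos 3 ('o'): MISMATCH
Result: not a palindrome

0
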